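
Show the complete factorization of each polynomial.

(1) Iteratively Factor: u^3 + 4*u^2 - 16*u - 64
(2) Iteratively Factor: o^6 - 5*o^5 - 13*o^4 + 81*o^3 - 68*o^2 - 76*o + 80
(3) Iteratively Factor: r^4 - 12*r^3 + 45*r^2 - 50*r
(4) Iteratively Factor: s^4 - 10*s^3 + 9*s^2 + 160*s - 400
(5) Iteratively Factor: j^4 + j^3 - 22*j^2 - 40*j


(1) = (u - 4)*(u^2 + 8*u + 16) = (u - 4)*(u + 4)*(u + 4)
(2) = (o - 5)*(o^5 - 13*o^3 + 16*o^2 + 12*o - 16) = (o - 5)*(o + 4)*(o^4 - 4*o^3 + 3*o^2 + 4*o - 4) = (o - 5)*(o + 1)*(o + 4)*(o^3 - 5*o^2 + 8*o - 4) = (o - 5)*(o - 2)*(o + 1)*(o + 4)*(o^2 - 3*o + 2) = (o - 5)*(o - 2)*(o - 1)*(o + 1)*(o + 4)*(o - 2)
(3) = (r)*(r^3 - 12*r^2 + 45*r - 50) = r*(r - 5)*(r^2 - 7*r + 10) = r*(r - 5)*(r - 2)*(r - 5)
(4) = (s - 4)*(s^3 - 6*s^2 - 15*s + 100) = (s - 5)*(s - 4)*(s^2 - s - 20) = (s - 5)^2*(s - 4)*(s + 4)
(5) = (j + 4)*(j^3 - 3*j^2 - 10*j) = j*(j + 4)*(j^2 - 3*j - 10) = j*(j - 5)*(j + 4)*(j + 2)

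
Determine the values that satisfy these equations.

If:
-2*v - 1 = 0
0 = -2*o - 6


Then:
o = -3
v = -1/2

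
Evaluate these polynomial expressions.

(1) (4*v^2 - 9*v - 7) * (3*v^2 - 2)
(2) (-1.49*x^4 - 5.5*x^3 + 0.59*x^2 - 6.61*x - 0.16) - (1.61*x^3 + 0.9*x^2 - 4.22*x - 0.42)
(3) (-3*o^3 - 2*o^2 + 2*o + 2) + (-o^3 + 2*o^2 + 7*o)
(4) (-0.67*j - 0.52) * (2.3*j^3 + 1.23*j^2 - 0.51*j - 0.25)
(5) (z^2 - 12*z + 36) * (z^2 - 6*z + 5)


(1) = 12*v^4 - 27*v^3 - 29*v^2 + 18*v + 14
(2) = -1.49*x^4 - 7.11*x^3 - 0.31*x^2 - 2.39*x + 0.26
(3) = -4*o^3 + 9*o + 2
(4) = -1.541*j^4 - 2.0201*j^3 - 0.2979*j^2 + 0.4327*j + 0.13
(5) = z^4 - 18*z^3 + 113*z^2 - 276*z + 180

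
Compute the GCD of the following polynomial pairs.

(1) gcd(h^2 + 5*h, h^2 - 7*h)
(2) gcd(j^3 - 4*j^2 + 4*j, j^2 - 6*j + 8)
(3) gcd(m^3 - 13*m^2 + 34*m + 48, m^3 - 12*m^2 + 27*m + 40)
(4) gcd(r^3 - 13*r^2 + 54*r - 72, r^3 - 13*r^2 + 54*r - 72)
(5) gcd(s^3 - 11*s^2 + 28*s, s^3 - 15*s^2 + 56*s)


(1) = gcd(h*(h + 5), h*(h - 7)) = h
(2) = j - 2
(3) = gcd((m - 8)*(m - 6)*(m + 1), (m - 8)*(m - 5)*(m + 1)) = m^2 - 7*m - 8
(4) = r^3 - 13*r^2 + 54*r - 72
(5) = gcd(s*(s - 7)*(s - 4), s*(s - 8)*(s - 7)) = s^2 - 7*s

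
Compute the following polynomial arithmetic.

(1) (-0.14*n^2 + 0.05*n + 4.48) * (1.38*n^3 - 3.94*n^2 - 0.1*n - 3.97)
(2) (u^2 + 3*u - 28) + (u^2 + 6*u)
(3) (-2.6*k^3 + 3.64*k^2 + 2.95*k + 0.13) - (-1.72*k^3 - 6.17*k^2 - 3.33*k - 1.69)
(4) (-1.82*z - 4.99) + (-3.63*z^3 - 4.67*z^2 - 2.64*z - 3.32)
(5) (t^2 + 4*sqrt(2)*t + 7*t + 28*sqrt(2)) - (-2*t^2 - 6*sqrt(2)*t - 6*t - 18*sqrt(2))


(1) = -0.1932*n^5 + 0.6206*n^4 + 5.9994*n^3 - 17.1004*n^2 - 0.6465*n - 17.7856
(2) = 2*u^2 + 9*u - 28
(3) = -0.88*k^3 + 9.81*k^2 + 6.28*k + 1.82
(4) = -3.63*z^3 - 4.67*z^2 - 4.46*z - 8.31
(5) = 3*t^2 + 13*t + 10*sqrt(2)*t + 46*sqrt(2)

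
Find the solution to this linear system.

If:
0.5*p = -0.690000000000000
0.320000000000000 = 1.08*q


Then:
p = -1.38
q = 0.30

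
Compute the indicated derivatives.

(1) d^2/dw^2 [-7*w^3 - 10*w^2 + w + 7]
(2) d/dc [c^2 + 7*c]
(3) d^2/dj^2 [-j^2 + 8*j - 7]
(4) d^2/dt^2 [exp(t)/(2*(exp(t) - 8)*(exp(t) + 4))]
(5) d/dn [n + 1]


(1) = -42*w - 20
(2) = 2*c + 7
(3) = -2
(4) = (exp(4*t) + 4*exp(3*t) + 192*exp(2*t) - 128*exp(t) + 1024)*exp(t)/(2*(exp(6*t) - 12*exp(5*t) - 48*exp(4*t) + 704*exp(3*t) + 1536*exp(2*t) - 12288*exp(t) - 32768))
(5) = 1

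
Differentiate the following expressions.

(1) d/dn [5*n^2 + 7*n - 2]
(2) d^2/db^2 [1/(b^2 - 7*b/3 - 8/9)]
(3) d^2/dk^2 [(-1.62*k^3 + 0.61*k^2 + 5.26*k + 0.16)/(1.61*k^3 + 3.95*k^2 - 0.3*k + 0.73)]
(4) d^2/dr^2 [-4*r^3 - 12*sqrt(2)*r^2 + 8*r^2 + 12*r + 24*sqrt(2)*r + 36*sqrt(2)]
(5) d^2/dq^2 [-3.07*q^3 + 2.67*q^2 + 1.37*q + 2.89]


(1) = 10*n + 7
(2) = 162*(9*b^2 - 21*b - (6*b - 7)^2 - 8)/(-9*b^2 + 21*b + 8)^3
(3) = (23.767142*k^6 + 77.111916*k^5 + 230.298264*k^4 + 185.959358*k^3 - 68.095146*k^2 - 98.448936*k + 2.060098)/(4.173281*k^9 + 30.716385*k^8 + 73.027185*k^7 + 55.859474*k^6 + 14.24706*k^5 + 33.120435*k^4 - 2.643393*k^3 + 6.511965*k^2 - 0.47961*k + 0.389017)
(4) = -24*r - 24*sqrt(2) + 16
(5) = 5.34 - 18.42*q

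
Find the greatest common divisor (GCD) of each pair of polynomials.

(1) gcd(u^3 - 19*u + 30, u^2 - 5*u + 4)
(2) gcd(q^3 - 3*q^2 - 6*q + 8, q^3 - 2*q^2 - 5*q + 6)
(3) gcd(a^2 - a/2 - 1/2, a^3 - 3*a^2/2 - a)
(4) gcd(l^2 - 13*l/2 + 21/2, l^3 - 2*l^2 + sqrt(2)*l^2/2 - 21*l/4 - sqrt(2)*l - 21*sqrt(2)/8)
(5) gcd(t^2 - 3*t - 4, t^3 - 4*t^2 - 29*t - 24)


(1) = 1
(2) = q^2 + q - 2
(3) = a + 1/2
(4) = l - 7/2
(5) = gcd((t - 4)*(t + 1), (t - 8)*(t + 1)*(t + 3)) = t + 1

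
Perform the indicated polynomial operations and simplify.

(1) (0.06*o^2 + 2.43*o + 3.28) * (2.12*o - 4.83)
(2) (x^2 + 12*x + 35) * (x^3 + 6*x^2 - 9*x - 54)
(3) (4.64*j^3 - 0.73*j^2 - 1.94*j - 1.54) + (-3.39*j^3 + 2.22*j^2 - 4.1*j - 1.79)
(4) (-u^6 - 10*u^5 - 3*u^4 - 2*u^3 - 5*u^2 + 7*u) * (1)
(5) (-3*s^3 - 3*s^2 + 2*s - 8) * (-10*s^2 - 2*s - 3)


(1) = 0.1272*o^3 + 4.8618*o^2 - 4.7833*o - 15.8424
(2) = x^5 + 18*x^4 + 98*x^3 + 48*x^2 - 963*x - 1890
(3) = 1.25*j^3 + 1.49*j^2 - 6.04*j - 3.33
(4) = -u^6 - 10*u^5 - 3*u^4 - 2*u^3 - 5*u^2 + 7*u
(5) = 30*s^5 + 36*s^4 - 5*s^3 + 85*s^2 + 10*s + 24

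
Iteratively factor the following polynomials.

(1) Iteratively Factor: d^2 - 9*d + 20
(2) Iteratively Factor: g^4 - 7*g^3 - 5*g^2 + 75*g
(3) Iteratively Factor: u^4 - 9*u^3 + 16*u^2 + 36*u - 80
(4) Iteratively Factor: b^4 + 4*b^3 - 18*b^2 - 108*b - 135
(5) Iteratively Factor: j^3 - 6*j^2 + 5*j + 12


(1) = (d - 5)*(d - 4)
(2) = (g)*(g^3 - 7*g^2 - 5*g + 75) = g*(g - 5)*(g^2 - 2*g - 15) = g*(g - 5)*(g + 3)*(g - 5)
(3) = (u + 2)*(u^3 - 11*u^2 + 38*u - 40) = (u - 4)*(u + 2)*(u^2 - 7*u + 10) = (u - 4)*(u - 2)*(u + 2)*(u - 5)
(4) = (b + 3)*(b^3 + b^2 - 21*b - 45) = (b + 3)^2*(b^2 - 2*b - 15) = (b - 5)*(b + 3)^2*(b + 3)
(5) = (j - 4)*(j^2 - 2*j - 3) = (j - 4)*(j + 1)*(j - 3)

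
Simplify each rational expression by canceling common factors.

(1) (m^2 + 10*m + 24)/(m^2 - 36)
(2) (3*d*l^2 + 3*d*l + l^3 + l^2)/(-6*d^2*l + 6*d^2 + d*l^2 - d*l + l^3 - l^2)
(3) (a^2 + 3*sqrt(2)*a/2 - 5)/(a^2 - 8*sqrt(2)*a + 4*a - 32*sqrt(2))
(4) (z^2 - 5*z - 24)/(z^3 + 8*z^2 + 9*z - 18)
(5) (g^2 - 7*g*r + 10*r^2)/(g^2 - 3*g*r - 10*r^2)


(1) = (m + 4)/(m - 6)
(2) = (-l^2 - l)/(2*d*l - 2*d - l^2 + l)
(3) = (2*a^2 + 3*sqrt(2)*a - 10)/(2*a^2 + a*(8 - 16*sqrt(2)) - 64*sqrt(2))
(4) = (z - 8)/(z^2 + 5*z - 6)
(5) = (g - 2*r)/(g + 2*r)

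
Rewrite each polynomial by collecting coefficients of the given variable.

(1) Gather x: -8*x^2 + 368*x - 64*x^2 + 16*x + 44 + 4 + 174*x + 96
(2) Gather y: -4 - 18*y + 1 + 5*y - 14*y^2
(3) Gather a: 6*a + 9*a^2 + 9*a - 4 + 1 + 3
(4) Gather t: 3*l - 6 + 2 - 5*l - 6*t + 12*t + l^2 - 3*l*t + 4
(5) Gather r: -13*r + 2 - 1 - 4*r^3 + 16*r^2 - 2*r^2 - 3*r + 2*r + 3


(1) = -72*x^2 + 558*x + 144
(2) = -14*y^2 - 13*y - 3
(3) = 9*a^2 + 15*a
(4) = l^2 - 2*l + t*(6 - 3*l)
(5) = -4*r^3 + 14*r^2 - 14*r + 4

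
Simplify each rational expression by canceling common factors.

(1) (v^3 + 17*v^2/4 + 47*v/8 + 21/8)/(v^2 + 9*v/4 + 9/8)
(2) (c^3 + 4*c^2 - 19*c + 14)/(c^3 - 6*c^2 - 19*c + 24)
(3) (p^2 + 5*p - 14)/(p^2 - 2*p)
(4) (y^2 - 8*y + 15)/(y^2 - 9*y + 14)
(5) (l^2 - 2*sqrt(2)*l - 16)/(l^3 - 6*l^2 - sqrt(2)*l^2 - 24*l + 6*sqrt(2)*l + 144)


(1) = (4*v^2 + 11*v + 7)/(4*v + 3)
(2) = (c^2 + 5*c - 14)/(c^2 - 5*c - 24)
(3) = (p + 7)/p
(4) = (y^2 - 8*y + 15)/(y^2 - 9*y + 14)
(5) = (l + 2*sqrt(2))/(l^2 + l*(-6 + 3*sqrt(2)) - 18*sqrt(2))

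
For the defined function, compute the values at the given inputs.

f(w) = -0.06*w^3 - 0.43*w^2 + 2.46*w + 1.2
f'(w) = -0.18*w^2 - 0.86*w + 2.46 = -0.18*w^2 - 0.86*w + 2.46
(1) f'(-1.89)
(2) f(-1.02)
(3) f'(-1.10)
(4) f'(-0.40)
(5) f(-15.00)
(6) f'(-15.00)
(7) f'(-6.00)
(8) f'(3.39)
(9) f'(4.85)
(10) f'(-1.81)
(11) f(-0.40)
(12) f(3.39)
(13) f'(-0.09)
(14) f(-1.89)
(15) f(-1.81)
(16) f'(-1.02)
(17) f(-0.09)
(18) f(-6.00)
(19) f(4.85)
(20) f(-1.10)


(1) = 3.44
(2) = -1.69
(3) = 3.19
(4) = 2.78
(5) = 70.05
(6) = -25.14
(7) = 1.14
(8) = -2.52
(9) = -5.95
(10) = 3.43
(11) = 0.15
(12) = 2.26
(13) = 2.54
(14) = -4.58
(15) = -4.31
(16) = 3.15
(17) = 0.98
(18) = -16.08
(19) = -3.83
(20) = -1.95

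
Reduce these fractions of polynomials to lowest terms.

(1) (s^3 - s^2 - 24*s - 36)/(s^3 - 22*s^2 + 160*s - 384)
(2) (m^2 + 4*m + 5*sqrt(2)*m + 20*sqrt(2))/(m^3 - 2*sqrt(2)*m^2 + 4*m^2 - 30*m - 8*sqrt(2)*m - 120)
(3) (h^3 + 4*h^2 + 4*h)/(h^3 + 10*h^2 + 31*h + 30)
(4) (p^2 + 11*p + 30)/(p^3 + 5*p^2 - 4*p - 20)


(1) = (s^2 + 5*s + 6)/(s^2 - 16*s + 64)
(2) = (m + 5*sqrt(2))/(m^2 - 2*sqrt(2)*m - 30)
(3) = (h^2 + 2*h)/(h^2 + 8*h + 15)
(4) = (p + 6)/(p^2 - 4)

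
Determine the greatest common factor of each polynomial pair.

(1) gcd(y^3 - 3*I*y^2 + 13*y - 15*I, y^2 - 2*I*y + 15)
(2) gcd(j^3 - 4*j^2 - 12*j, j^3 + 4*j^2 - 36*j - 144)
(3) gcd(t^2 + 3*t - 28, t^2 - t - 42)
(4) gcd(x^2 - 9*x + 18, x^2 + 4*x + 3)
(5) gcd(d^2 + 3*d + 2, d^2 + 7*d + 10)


(1) = y^2 - 2*I*y + 15
(2) = j - 6
(3) = 1
(4) = gcd((x - 6)*(x - 3), (x + 1)*(x + 3)) = 1
(5) = d + 2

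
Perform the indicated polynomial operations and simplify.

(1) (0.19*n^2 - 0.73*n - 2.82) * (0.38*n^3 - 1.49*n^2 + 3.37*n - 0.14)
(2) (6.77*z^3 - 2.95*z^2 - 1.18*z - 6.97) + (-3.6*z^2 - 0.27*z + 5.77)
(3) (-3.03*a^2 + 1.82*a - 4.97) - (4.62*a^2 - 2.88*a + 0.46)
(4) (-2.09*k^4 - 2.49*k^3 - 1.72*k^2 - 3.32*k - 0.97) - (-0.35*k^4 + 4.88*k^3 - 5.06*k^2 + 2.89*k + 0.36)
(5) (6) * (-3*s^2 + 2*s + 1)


(1) = 0.0722*n^5 - 0.5605*n^4 + 0.6564*n^3 + 1.7151*n^2 - 9.4012*n + 0.3948
(2) = 6.77*z^3 - 6.55*z^2 - 1.45*z - 1.2
(3) = -7.65*a^2 + 4.7*a - 5.43
(4) = -1.74*k^4 - 7.37*k^3 + 3.34*k^2 - 6.21*k - 1.33
(5) = -18*s^2 + 12*s + 6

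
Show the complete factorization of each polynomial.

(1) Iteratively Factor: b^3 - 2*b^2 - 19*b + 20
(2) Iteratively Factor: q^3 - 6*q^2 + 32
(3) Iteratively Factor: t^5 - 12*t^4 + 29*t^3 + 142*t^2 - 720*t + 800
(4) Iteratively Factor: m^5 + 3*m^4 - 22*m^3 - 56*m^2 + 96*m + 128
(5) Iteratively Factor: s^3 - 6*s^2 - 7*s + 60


(1) = (b - 1)*(b^2 - b - 20) = (b - 1)*(b + 4)*(b - 5)
(2) = (q - 4)*(q^2 - 2*q - 8) = (q - 4)*(q + 2)*(q - 4)
(3) = (t - 5)*(t^4 - 7*t^3 - 6*t^2 + 112*t - 160) = (t - 5)*(t + 4)*(t^3 - 11*t^2 + 38*t - 40) = (t - 5)*(t - 2)*(t + 4)*(t^2 - 9*t + 20) = (t - 5)*(t - 4)*(t - 2)*(t + 4)*(t - 5)
(4) = (m - 2)*(m^4 + 5*m^3 - 12*m^2 - 80*m - 64) = (m - 2)*(m + 4)*(m^3 + m^2 - 16*m - 16) = (m - 4)*(m - 2)*(m + 4)*(m^2 + 5*m + 4) = (m - 4)*(m - 2)*(m + 1)*(m + 4)*(m + 4)
(5) = (s - 5)*(s^2 - s - 12) = (s - 5)*(s + 3)*(s - 4)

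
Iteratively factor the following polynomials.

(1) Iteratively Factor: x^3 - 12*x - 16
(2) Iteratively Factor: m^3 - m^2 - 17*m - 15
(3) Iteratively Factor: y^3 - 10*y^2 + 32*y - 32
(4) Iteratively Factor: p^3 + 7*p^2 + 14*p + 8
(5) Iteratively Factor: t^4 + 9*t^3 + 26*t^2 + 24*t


(1) = (x + 2)*(x^2 - 2*x - 8) = (x + 2)^2*(x - 4)
(2) = (m + 1)*(m^2 - 2*m - 15) = (m - 5)*(m + 1)*(m + 3)
(3) = (y - 4)*(y^2 - 6*y + 8) = (y - 4)^2*(y - 2)
(4) = (p + 2)*(p^2 + 5*p + 4) = (p + 2)*(p + 4)*(p + 1)
(5) = (t + 4)*(t^3 + 5*t^2 + 6*t) = (t + 3)*(t + 4)*(t^2 + 2*t) = (t + 2)*(t + 3)*(t + 4)*(t)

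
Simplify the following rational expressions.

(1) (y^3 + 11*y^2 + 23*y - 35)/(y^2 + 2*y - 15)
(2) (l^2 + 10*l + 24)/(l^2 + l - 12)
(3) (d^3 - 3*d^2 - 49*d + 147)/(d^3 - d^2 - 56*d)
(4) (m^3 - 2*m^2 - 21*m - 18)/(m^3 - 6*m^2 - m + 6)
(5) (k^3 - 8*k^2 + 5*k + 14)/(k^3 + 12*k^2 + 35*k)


(1) = (y^2 + 6*y - 7)/(y - 3)
(2) = (l + 6)/(l - 3)
(3) = (d^2 - 10*d + 21)/(d^2 - 8*d)
(4) = (m + 3)/(m - 1)
(5) = (k^3 - 8*k^2 + 5*k + 14)/(k^3 + 12*k^2 + 35*k)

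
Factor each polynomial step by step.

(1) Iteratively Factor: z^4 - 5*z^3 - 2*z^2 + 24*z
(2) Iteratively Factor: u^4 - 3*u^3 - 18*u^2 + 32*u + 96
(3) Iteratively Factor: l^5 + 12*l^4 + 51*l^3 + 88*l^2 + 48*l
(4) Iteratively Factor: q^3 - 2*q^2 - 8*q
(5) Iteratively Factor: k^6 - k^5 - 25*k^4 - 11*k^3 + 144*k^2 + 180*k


(1) = (z - 3)*(z^3 - 2*z^2 - 8*z) = (z - 3)*(z + 2)*(z^2 - 4*z) = (z - 4)*(z - 3)*(z + 2)*(z)
(2) = (u - 4)*(u^3 + u^2 - 14*u - 24) = (u - 4)^2*(u^2 + 5*u + 6) = (u - 4)^2*(u + 3)*(u + 2)
(3) = (l + 3)*(l^4 + 9*l^3 + 24*l^2 + 16*l) = (l + 3)*(l + 4)*(l^3 + 5*l^2 + 4*l) = (l + 1)*(l + 3)*(l + 4)*(l^2 + 4*l) = l*(l + 1)*(l + 3)*(l + 4)*(l + 4)
(4) = (q - 4)*(q^2 + 2*q) = q*(q - 4)*(q + 2)
(5) = (k + 2)*(k^5 - 3*k^4 - 19*k^3 + 27*k^2 + 90*k) = (k - 5)*(k + 2)*(k^4 + 2*k^3 - 9*k^2 - 18*k) = (k - 5)*(k - 3)*(k + 2)*(k^3 + 5*k^2 + 6*k) = (k - 5)*(k - 3)*(k + 2)*(k + 3)*(k^2 + 2*k) = k*(k - 5)*(k - 3)*(k + 2)*(k + 3)*(k + 2)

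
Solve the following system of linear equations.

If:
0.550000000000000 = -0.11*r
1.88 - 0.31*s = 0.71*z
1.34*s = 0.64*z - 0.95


Then:
r = -5.00
s = 0.46
z = 2.45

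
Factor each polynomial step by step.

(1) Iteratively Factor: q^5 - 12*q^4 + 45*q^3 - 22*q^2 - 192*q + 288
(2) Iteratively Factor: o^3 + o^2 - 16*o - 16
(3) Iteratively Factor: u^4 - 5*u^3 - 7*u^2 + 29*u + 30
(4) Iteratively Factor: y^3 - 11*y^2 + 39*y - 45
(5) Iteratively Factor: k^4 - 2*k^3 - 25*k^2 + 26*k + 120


(1) = (q + 2)*(q^4 - 14*q^3 + 73*q^2 - 168*q + 144) = (q - 4)*(q + 2)*(q^3 - 10*q^2 + 33*q - 36) = (q - 4)*(q - 3)*(q + 2)*(q^2 - 7*q + 12) = (q - 4)*(q - 3)^2*(q + 2)*(q - 4)
(2) = (o + 1)*(o^2 - 16) = (o + 1)*(o + 4)*(o - 4)
(3) = (u - 3)*(u^3 - 2*u^2 - 13*u - 10) = (u - 5)*(u - 3)*(u^2 + 3*u + 2) = (u - 5)*(u - 3)*(u + 2)*(u + 1)
(4) = (y - 3)*(y^2 - 8*y + 15) = (y - 5)*(y - 3)*(y - 3)
(5) = (k + 2)*(k^3 - 4*k^2 - 17*k + 60) = (k - 5)*(k + 2)*(k^2 + k - 12) = (k - 5)*(k + 2)*(k + 4)*(k - 3)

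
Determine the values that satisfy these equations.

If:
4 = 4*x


Then:
x = 1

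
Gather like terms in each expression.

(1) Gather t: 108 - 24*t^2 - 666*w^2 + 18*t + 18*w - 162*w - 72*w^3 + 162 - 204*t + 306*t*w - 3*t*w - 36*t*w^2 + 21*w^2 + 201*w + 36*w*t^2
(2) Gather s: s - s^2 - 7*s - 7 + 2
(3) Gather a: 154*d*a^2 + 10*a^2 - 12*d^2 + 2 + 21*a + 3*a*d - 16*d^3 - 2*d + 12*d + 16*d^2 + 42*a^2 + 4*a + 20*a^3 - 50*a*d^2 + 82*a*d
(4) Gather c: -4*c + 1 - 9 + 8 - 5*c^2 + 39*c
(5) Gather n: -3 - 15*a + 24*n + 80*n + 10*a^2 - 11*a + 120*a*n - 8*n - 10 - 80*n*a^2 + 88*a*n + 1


(1) = t^2*(36*w - 24) + t*(-36*w^2 + 303*w - 186) - 72*w^3 - 645*w^2 + 57*w + 270
(2) = -s^2 - 6*s - 5
(3) = 20*a^3 + a^2*(154*d + 52) + a*(-50*d^2 + 85*d + 25) - 16*d^3 + 4*d^2 + 10*d + 2
(4) = -5*c^2 + 35*c
(5) = 10*a^2 - 26*a + n*(-80*a^2 + 208*a + 96) - 12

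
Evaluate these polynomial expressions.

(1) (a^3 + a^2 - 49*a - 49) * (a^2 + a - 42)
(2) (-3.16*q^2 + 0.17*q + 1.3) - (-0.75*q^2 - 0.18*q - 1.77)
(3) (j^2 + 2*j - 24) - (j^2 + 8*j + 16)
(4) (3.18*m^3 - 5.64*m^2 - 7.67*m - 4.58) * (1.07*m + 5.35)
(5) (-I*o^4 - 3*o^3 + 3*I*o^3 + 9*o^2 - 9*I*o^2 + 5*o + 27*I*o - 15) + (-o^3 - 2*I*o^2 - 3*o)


(1) = a^5 + 2*a^4 - 90*a^3 - 140*a^2 + 2009*a + 2058
(2) = -2.41*q^2 + 0.35*q + 3.07
(3) = -6*j - 40
(4) = 3.4026*m^4 + 10.9782*m^3 - 38.3809*m^2 - 45.9351*m - 24.503
(5) = -I*o^4 - 4*o^3 + 3*I*o^3 + 9*o^2 - 11*I*o^2 + 2*o + 27*I*o - 15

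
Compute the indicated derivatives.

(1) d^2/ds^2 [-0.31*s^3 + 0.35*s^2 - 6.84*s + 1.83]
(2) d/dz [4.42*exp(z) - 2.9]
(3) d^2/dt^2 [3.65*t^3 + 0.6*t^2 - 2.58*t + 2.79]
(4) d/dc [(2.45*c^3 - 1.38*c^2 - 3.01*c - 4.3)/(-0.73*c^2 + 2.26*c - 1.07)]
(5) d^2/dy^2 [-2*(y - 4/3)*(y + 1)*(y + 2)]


(1) = 0.7 - 1.86*s
(2) = 4.42*exp(z)
(3) = 21.9*t + 1.2
(4) = (-1.7885*c^4 + 11.074*c^3 - 13.1806*c^2 - 3.3248*c + 12.9387)/(0.5329*c^4 - 3.2996*c^3 + 6.6698*c^2 - 4.8364*c + 1.1449)
(5) = -12*y - 20/3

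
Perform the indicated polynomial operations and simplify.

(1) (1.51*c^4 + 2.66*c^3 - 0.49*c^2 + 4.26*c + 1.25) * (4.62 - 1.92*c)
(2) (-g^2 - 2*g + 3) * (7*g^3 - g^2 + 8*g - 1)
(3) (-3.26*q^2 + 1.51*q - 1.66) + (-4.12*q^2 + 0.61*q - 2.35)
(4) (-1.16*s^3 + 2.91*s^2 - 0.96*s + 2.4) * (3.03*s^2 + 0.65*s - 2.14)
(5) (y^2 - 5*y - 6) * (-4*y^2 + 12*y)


(1) = -2.8992*c^5 + 1.869*c^4 + 13.23*c^3 - 10.443*c^2 + 17.2812*c + 5.775
(2) = -7*g^5 - 13*g^4 + 15*g^3 - 18*g^2 + 26*g - 3
(3) = -7.38*q^2 + 2.12*q - 4.01
(4) = -3.5148*s^5 + 8.0633*s^4 + 1.4651*s^3 + 0.4206*s^2 + 3.6144*s - 5.136
(5) = -4*y^4 + 32*y^3 - 36*y^2 - 72*y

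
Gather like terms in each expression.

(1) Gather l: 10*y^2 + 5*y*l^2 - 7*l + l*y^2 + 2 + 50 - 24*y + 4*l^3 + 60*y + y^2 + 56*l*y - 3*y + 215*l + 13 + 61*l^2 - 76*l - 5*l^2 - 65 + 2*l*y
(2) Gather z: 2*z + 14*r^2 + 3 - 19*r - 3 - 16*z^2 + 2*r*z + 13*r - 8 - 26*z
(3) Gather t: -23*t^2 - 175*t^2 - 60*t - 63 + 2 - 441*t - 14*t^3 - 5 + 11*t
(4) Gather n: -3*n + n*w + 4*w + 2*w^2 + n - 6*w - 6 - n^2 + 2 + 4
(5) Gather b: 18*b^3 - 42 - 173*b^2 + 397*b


(1) = 4*l^3 + l^2*(5*y + 56) + l*(y^2 + 58*y + 132) + 11*y^2 + 33*y
(2) = 14*r^2 - 6*r - 16*z^2 + z*(2*r - 24) - 8
(3) = -14*t^3 - 198*t^2 - 490*t - 66
(4) = -n^2 + n*(w - 2) + 2*w^2 - 2*w
(5) = 18*b^3 - 173*b^2 + 397*b - 42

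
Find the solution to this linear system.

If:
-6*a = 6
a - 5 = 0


Then:
No Solution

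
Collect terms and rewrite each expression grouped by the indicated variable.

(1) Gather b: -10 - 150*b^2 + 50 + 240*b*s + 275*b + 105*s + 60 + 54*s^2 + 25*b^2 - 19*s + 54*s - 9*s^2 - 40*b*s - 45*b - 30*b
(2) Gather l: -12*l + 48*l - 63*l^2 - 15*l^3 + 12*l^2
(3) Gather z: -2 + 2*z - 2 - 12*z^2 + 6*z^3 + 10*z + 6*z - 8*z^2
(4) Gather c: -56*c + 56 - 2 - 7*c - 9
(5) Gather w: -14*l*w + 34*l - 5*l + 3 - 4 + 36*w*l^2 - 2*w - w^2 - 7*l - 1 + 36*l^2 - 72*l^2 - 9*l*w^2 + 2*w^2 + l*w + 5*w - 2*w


(1) = -125*b^2 + b*(200*s + 200) + 45*s^2 + 140*s + 100
(2) = -15*l^3 - 51*l^2 + 36*l
(3) = 6*z^3 - 20*z^2 + 18*z - 4
(4) = 45 - 63*c
(5) = -36*l^2 + 22*l + w^2*(1 - 9*l) + w*(36*l^2 - 13*l + 1) - 2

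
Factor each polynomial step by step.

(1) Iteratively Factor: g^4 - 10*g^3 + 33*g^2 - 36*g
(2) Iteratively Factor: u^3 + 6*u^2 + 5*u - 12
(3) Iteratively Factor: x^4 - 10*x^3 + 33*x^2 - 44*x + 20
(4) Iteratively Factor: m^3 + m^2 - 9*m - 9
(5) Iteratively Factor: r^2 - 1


(1) = (g)*(g^3 - 10*g^2 + 33*g - 36) = g*(g - 4)*(g^2 - 6*g + 9) = g*(g - 4)*(g - 3)*(g - 3)
(2) = (u + 3)*(u^2 + 3*u - 4) = (u - 1)*(u + 3)*(u + 4)
(3) = (x - 2)*(x^3 - 8*x^2 + 17*x - 10) = (x - 5)*(x - 2)*(x^2 - 3*x + 2) = (x - 5)*(x - 2)^2*(x - 1)
(4) = (m + 1)*(m^2 - 9) = (m + 1)*(m + 3)*(m - 3)
(5) = (r - 1)*(r + 1)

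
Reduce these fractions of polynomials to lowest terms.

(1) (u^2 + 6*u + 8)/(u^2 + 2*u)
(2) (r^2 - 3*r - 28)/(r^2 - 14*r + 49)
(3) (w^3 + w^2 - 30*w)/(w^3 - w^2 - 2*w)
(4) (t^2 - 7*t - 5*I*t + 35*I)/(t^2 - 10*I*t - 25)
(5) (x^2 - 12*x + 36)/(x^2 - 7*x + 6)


(1) = (u + 4)/u
(2) = (r + 4)/(r - 7)
(3) = (w^2 + w - 30)/(w^2 - w - 2)
(4) = (t - 7)/(t - 5*I)
(5) = (x - 6)/(x - 1)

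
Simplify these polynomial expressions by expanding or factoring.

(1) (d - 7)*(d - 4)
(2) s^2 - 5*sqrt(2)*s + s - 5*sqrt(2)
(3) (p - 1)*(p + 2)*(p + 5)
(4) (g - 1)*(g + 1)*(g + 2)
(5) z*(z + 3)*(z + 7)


(1) = d^2 - 11*d + 28
(2) = (s + 1)*(s - 5*sqrt(2))
(3) = p^3 + 6*p^2 + 3*p - 10
(4) = g^3 + 2*g^2 - g - 2
(5) = z^3 + 10*z^2 + 21*z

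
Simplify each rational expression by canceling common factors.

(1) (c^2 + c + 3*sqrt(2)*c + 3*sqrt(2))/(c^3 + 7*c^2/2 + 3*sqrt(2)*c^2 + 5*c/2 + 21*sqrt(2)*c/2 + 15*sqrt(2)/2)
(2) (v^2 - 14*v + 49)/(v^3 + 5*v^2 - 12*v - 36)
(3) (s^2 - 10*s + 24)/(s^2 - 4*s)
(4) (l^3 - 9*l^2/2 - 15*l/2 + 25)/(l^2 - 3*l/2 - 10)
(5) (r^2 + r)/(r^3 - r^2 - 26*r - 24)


(1) = 2/(2*c + 5)
(2) = (v^2 - 14*v + 49)/(v^3 + 5*v^2 - 12*v - 36)
(3) = (s - 6)/s
(4) = (l^2 - 7*l + 10)/(l - 4)
(5) = r/(r^2 - 2*r - 24)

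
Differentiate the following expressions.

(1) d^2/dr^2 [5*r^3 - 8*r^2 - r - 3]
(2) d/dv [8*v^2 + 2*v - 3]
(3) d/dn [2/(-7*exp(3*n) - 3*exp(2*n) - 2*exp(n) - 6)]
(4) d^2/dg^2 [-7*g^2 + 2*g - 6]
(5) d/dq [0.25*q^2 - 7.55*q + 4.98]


(1) = 30*r - 16
(2) = 16*v + 2
(3) = (42*exp(2*n) + 12*exp(n) + 4)*exp(n)/(7*exp(3*n) + 3*exp(2*n) + 2*exp(n) + 6)^2
(4) = -14
(5) = 0.5*q - 7.55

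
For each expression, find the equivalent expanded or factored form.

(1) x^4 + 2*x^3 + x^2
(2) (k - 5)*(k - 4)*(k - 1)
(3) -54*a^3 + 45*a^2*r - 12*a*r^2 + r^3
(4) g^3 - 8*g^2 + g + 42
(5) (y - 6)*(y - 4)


(1) = x^2*(x + 1)^2
(2) = k^3 - 10*k^2 + 29*k - 20
(3) = (-6*a + r)*(-3*a + r)^2
(4) = (g - 7)*(g - 3)*(g + 2)
(5) = y^2 - 10*y + 24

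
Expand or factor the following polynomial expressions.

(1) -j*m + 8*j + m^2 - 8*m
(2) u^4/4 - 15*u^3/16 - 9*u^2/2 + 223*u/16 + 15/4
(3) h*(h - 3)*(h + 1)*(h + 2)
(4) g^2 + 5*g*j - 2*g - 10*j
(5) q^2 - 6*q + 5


(1) = (-j + m)*(m - 8)
(2) = (u/4 + 1)*(u - 5)*(u - 3)*(u + 1/4)
(3) = h^4 - 7*h^2 - 6*h
(4) = (g - 2)*(g + 5*j)
(5) = (q - 5)*(q - 1)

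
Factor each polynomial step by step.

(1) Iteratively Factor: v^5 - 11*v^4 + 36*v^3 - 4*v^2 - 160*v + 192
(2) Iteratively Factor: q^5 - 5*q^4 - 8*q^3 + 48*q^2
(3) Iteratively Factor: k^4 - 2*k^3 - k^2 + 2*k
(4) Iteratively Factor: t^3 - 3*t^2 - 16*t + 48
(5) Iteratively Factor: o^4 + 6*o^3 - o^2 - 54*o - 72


(1) = (v - 4)*(v^4 - 7*v^3 + 8*v^2 + 28*v - 48) = (v - 4)*(v - 2)*(v^3 - 5*v^2 - 2*v + 24) = (v - 4)^2*(v - 2)*(v^2 - v - 6) = (v - 4)^2*(v - 3)*(v - 2)*(v + 2)
(2) = (q)*(q^4 - 5*q^3 - 8*q^2 + 48*q) = q*(q + 3)*(q^3 - 8*q^2 + 16*q) = q^2*(q + 3)*(q^2 - 8*q + 16) = q^2*(q - 4)*(q + 3)*(q - 4)
(3) = (k - 1)*(k^3 - k^2 - 2*k) = k*(k - 1)*(k^2 - k - 2) = k*(k - 2)*(k - 1)*(k + 1)
(4) = (t - 4)*(t^2 + t - 12) = (t - 4)*(t - 3)*(t + 4)
(5) = (o + 4)*(o^3 + 2*o^2 - 9*o - 18) = (o + 3)*(o + 4)*(o^2 - o - 6) = (o + 2)*(o + 3)*(o + 4)*(o - 3)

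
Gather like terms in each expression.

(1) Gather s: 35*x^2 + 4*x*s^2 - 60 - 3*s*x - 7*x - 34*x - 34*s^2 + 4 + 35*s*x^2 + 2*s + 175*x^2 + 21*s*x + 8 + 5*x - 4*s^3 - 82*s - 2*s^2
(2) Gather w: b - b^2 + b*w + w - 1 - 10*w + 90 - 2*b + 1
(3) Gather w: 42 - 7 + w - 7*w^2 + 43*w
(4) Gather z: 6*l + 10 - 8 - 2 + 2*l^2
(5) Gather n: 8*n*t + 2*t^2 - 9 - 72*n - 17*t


(1) = -4*s^3 + s^2*(4*x - 36) + s*(35*x^2 + 18*x - 80) + 210*x^2 - 36*x - 48
(2) = -b^2 - b + w*(b - 9) + 90
(3) = -7*w^2 + 44*w + 35
(4) = 2*l^2 + 6*l
(5) = n*(8*t - 72) + 2*t^2 - 17*t - 9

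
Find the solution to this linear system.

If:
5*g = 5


Then:
g = 1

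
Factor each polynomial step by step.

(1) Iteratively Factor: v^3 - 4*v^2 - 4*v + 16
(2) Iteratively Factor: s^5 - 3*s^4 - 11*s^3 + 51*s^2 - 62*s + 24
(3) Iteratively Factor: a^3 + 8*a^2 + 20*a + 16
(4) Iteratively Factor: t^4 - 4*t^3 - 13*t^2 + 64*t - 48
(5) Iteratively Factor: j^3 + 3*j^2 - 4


(1) = (v + 2)*(v^2 - 6*v + 8) = (v - 2)*(v + 2)*(v - 4)
(2) = (s + 4)*(s^4 - 7*s^3 + 17*s^2 - 17*s + 6) = (s - 1)*(s + 4)*(s^3 - 6*s^2 + 11*s - 6) = (s - 2)*(s - 1)*(s + 4)*(s^2 - 4*s + 3) = (s - 3)*(s - 2)*(s - 1)*(s + 4)*(s - 1)
(3) = (a + 4)*(a^2 + 4*a + 4) = (a + 2)*(a + 4)*(a + 2)
(4) = (t + 4)*(t^3 - 8*t^2 + 19*t - 12) = (t - 1)*(t + 4)*(t^2 - 7*t + 12) = (t - 4)*(t - 1)*(t + 4)*(t - 3)
(5) = (j + 2)*(j^2 + j - 2) = (j + 2)^2*(j - 1)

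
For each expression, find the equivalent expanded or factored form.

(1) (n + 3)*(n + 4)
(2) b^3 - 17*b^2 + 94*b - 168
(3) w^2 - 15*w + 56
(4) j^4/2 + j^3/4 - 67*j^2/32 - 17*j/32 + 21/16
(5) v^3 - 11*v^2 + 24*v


(1) = n^2 + 7*n + 12
(2) = (b - 7)*(b - 6)*(b - 4)
(3) = (w - 8)*(w - 7)
(4) = (j/2 + 1)*(j - 7/4)*(j - 3/4)*(j + 1)
(5) = v*(v - 8)*(v - 3)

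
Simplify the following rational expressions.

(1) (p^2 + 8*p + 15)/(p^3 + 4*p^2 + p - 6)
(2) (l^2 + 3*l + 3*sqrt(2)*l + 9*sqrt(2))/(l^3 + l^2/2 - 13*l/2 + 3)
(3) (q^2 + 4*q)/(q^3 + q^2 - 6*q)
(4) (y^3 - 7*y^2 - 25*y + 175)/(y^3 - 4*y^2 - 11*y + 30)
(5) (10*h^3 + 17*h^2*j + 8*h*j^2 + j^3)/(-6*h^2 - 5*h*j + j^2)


(1) = (p + 5)/(p^2 + p - 2)
(2) = (2*l + 6*sqrt(2))/(2*l^2 - 5*l + 2)
(3) = (q + 4)/(q^2 + q - 6)
(4) = (y^2 - 2*y - 35)/(y^2 + y - 6)
(5) = (-10*h^2 - 7*h*j - j^2)/(6*h - j)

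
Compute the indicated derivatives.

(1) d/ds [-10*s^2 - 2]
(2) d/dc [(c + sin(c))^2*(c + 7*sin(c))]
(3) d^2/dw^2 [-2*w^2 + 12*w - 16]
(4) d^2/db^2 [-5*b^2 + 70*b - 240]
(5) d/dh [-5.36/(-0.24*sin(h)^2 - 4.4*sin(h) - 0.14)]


(1) = -20*s
(2) = 3*(c + sin(c))*(3*c*cos(c) + c + 5*sin(c) + 7*sin(2*c)/2)
(3) = -4
(4) = -10
(5) = -(2.5728*sin(h) + 23.584)*cos(h)/(0.24*sin(h)^2 + 4.4*sin(h) + 0.14)^2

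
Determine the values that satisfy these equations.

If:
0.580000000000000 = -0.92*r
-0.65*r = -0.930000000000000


Then:
No Solution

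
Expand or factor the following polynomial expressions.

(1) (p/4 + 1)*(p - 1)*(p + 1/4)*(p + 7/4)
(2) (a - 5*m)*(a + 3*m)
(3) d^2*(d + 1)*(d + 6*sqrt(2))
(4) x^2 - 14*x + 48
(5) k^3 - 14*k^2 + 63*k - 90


(1) = p^4/4 + 5*p^3/4 + 39*p^2/64 - 107*p/64 - 7/16
(2) = a^2 - 2*a*m - 15*m^2
(3) = d^4 + d^3 + 6*sqrt(2)*d^3 + 6*sqrt(2)*d^2
(4) = (x - 8)*(x - 6)
(5) = (k - 6)*(k - 5)*(k - 3)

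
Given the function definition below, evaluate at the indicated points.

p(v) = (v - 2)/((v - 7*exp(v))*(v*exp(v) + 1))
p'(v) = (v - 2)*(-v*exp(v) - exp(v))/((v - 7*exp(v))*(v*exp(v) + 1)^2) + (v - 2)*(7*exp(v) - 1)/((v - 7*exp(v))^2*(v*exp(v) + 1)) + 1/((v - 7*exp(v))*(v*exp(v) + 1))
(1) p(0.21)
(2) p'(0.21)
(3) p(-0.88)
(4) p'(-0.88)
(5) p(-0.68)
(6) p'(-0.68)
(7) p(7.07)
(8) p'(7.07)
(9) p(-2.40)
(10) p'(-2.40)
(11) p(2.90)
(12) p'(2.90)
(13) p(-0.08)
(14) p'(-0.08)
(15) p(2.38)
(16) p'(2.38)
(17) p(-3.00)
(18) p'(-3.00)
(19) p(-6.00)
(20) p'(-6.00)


(1) = 0.17
(2) = -0.45
(3) = 1.20
(4) = -1.11
(5) = 0.97
(6) = -1.18
(7) = -0.00
(8) = 0.00
(9) = 1.85
(10) = 0.10
(11) = -0.00
(12) = 0.00
(13) = 0.34
(14) = -0.77
(15) = -0.00
(16) = -0.00
(17) = 1.76
(18) = 0.20
(19) = 1.35
(20) = 0.07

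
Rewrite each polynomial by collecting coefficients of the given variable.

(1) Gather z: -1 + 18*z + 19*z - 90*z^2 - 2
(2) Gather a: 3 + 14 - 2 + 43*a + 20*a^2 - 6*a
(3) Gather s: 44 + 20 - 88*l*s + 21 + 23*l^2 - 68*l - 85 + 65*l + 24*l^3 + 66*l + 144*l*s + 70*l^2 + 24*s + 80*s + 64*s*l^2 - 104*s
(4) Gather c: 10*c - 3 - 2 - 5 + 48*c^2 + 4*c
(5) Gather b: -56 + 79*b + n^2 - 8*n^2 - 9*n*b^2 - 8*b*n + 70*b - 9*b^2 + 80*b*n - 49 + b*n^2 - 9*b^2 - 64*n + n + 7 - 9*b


(1) = -90*z^2 + 37*z - 3
(2) = 20*a^2 + 37*a + 15
(3) = 24*l^3 + 93*l^2 + 63*l + s*(64*l^2 + 56*l)
(4) = 48*c^2 + 14*c - 10
(5) = b^2*(-9*n - 18) + b*(n^2 + 72*n + 140) - 7*n^2 - 63*n - 98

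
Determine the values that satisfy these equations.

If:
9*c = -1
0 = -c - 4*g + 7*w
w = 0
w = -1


Then:
No Solution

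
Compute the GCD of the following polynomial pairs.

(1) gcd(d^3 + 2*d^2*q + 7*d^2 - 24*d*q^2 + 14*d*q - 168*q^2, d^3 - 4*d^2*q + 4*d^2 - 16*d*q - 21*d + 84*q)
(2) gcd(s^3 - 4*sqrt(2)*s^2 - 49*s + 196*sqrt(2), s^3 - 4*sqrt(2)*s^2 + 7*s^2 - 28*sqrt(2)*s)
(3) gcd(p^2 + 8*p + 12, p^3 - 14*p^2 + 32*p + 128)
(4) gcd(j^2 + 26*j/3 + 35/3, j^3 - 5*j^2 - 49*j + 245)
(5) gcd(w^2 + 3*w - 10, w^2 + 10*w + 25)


(1) = -d^2 + 4*d*q - 7*d + 28*q
(2) = s^2 + s*(7 - 4*sqrt(2)) - 28*sqrt(2)
(3) = gcd((p + 2)*(p + 6), (p - 8)^2*(p + 2)) = p + 2
(4) = gcd((j + 5/3)*(j + 7), (j - 7)*(j - 5)*(j + 7)) = j + 7
(5) = gcd((w - 2)*(w + 5), (w + 5)^2) = w + 5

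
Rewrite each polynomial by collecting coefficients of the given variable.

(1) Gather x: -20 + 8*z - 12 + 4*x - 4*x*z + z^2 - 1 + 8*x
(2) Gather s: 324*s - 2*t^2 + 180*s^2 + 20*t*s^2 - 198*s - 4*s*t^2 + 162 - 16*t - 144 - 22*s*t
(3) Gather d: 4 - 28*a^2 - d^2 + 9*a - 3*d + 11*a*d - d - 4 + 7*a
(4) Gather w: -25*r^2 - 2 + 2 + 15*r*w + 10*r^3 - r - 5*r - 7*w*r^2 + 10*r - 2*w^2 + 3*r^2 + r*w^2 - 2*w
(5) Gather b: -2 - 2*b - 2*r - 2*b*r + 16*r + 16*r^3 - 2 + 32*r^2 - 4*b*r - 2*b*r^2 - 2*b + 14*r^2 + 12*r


(1) = x*(12 - 4*z) + z^2 + 8*z - 33
(2) = s^2*(20*t + 180) + s*(-4*t^2 - 22*t + 126) - 2*t^2 - 16*t + 18
(3) = -28*a^2 + 16*a - d^2 + d*(11*a - 4)
(4) = 10*r^3 - 22*r^2 + 4*r + w^2*(r - 2) + w*(-7*r^2 + 15*r - 2)
(5) = b*(-2*r^2 - 6*r - 4) + 16*r^3 + 46*r^2 + 26*r - 4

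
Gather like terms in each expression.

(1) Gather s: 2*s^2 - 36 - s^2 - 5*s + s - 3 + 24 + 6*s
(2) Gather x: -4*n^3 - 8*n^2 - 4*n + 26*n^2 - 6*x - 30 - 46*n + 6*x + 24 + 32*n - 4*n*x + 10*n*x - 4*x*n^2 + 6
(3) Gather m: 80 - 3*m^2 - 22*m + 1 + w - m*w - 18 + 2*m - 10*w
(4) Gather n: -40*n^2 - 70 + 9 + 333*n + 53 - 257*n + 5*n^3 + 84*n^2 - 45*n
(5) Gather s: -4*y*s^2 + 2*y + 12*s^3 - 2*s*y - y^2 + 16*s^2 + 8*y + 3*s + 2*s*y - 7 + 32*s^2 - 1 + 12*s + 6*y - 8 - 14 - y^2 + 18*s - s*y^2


(1) = s^2 + 2*s - 15
(2) = -4*n^3 + 18*n^2 - 18*n + x*(-4*n^2 + 6*n)
(3) = -3*m^2 + m*(-w - 20) - 9*w + 63
(4) = 5*n^3 + 44*n^2 + 31*n - 8
(5) = 12*s^3 + s^2*(48 - 4*y) + s*(33 - y^2) - 2*y^2 + 16*y - 30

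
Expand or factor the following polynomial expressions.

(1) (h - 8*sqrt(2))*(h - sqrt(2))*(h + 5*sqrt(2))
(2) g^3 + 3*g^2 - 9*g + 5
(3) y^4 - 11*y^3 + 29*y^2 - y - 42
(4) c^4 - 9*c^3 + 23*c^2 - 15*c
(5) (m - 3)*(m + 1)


(1) = h^3 - 4*sqrt(2)*h^2 - 74*h + 80*sqrt(2)
(2) = (g - 1)^2*(g + 5)
(3) = (y - 7)*(y - 3)*(y - 2)*(y + 1)
(4) = c*(c - 5)*(c - 3)*(c - 1)
(5) = m^2 - 2*m - 3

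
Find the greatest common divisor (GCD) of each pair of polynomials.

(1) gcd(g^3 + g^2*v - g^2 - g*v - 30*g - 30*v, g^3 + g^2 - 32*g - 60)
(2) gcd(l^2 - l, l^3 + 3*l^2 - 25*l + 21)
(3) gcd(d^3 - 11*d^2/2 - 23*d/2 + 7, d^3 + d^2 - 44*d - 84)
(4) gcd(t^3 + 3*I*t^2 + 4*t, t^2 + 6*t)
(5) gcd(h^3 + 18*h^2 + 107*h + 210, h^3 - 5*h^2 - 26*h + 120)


(1) = g^2 - g - 30
(2) = l - 1
(3) = d^2 - 5*d - 14
(4) = t
(5) = gcd((h + 5)*(h + 6)*(h + 7), (h - 6)*(h - 4)*(h + 5)) = h + 5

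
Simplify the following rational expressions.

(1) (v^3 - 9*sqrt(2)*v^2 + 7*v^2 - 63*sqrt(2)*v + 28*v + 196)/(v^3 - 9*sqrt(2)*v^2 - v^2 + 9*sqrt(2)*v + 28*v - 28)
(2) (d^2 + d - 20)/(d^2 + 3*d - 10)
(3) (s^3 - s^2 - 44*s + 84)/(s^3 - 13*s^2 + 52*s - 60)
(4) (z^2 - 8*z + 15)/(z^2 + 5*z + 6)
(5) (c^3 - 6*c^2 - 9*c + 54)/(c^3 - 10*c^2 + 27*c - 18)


(1) = (v + 7)/(v - 1)
(2) = (d - 4)/(d - 2)
(3) = (s + 7)/(s - 5)
(4) = (z^2 - 8*z + 15)/(z^2 + 5*z + 6)
(5) = (c + 3)/(c - 1)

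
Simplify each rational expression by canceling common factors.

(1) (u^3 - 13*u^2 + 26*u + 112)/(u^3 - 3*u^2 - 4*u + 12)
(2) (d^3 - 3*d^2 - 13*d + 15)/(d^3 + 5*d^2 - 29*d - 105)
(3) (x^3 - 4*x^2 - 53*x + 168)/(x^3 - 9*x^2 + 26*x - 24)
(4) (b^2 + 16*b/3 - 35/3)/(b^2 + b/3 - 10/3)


(1) = (u^2 - 15*u + 56)/(u^2 - 5*u + 6)
(2) = (d - 1)/(d + 7)
(3) = (x^2 - x - 56)/(x^2 - 6*x + 8)
(4) = (b + 7)/(b + 2)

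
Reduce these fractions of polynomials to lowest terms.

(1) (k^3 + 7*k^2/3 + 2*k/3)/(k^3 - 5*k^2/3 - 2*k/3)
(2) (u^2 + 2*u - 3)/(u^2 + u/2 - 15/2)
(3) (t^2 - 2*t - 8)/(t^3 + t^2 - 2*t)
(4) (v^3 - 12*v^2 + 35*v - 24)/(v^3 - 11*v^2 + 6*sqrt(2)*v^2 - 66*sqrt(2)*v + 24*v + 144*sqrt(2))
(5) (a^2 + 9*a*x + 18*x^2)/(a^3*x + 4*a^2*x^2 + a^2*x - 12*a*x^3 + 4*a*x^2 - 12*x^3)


(1) = (k + 2)/(k - 2)
(2) = (2*u - 2)/(2*u - 5)
(3) = (t - 4)/(t^2 - t)
(4) = (v - 1)/(v + 6*sqrt(2))
(5) = (-a - 3*x)/(-a^2*x + 2*a*x^2 - a*x + 2*x^2)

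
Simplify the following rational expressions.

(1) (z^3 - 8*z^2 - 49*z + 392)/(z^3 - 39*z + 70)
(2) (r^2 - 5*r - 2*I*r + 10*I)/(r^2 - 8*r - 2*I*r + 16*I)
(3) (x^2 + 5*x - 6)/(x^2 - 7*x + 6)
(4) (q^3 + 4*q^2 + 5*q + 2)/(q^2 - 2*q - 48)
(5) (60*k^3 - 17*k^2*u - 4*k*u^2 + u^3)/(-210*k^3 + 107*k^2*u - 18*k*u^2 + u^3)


(1) = (z^2 - 15*z + 56)/(z^2 - 7*z + 10)
(2) = (r - 5)/(r - 8)
(3) = (x + 6)/(x - 6)
(4) = (q^3 + 4*q^2 + 5*q + 2)/(q^2 - 2*q - 48)
(5) = (-12*k^2 + k*u + u^2)/(42*k^2 - 13*k*u + u^2)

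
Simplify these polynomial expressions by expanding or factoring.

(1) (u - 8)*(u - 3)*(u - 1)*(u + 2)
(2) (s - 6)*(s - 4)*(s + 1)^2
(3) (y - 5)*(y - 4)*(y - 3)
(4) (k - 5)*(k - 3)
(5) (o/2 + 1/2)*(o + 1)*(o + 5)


(1) = u^4 - 10*u^3 + 11*u^2 + 46*u - 48
(2) = s^4 - 8*s^3 + 5*s^2 + 38*s + 24
(3) = y^3 - 12*y^2 + 47*y - 60
(4) = k^2 - 8*k + 15
(5) = o^3/2 + 7*o^2/2 + 11*o/2 + 5/2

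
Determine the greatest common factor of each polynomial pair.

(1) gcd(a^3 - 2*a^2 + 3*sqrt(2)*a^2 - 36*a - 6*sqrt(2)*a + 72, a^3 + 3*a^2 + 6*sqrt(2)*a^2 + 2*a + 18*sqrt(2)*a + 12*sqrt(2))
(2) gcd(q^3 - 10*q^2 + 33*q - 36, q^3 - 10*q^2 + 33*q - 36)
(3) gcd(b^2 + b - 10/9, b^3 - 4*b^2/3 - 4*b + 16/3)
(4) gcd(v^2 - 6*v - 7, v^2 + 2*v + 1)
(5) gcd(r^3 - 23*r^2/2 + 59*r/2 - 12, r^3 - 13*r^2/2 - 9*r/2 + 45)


(1) = a + 6*sqrt(2)
(2) = q^3 - 10*q^2 + 33*q - 36
(3) = 1
(4) = v + 1
(5) = r - 3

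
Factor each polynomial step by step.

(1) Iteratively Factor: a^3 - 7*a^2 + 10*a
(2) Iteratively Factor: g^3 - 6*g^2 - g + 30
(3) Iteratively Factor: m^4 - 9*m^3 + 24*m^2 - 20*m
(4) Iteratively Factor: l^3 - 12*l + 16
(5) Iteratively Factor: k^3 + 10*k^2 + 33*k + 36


(1) = (a)*(a^2 - 7*a + 10) = a*(a - 5)*(a - 2)
(2) = (g - 5)*(g^2 - g - 6) = (g - 5)*(g + 2)*(g - 3)
(3) = (m)*(m^3 - 9*m^2 + 24*m - 20) = m*(m - 5)*(m^2 - 4*m + 4) = m*(m - 5)*(m - 2)*(m - 2)
(4) = (l + 4)*(l^2 - 4*l + 4) = (l - 2)*(l + 4)*(l - 2)
(5) = (k + 3)*(k^2 + 7*k + 12) = (k + 3)*(k + 4)*(k + 3)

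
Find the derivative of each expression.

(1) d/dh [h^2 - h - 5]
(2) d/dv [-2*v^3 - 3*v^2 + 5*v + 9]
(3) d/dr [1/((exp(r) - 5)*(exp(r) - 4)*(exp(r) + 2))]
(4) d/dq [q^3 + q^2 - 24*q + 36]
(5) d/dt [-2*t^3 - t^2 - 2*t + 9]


(1) = 2*h - 1
(2) = -6*v^2 - 6*v + 5
(3) = (-(exp(r) - 5)*(exp(r) - 4) - (exp(r) - 5)*(exp(r) + 2) - (exp(r) - 4)*(exp(r) + 2))*exp(r)/((exp(r) - 5)^2*(exp(r) - 4)^2*(exp(r) + 2)^2)
(4) = 3*q^2 + 2*q - 24
(5) = -6*t^2 - 2*t - 2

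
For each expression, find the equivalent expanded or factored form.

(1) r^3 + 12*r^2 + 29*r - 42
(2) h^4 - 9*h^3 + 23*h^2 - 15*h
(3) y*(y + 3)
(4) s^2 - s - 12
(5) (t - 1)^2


(1) = (r - 1)*(r + 6)*(r + 7)
(2) = h*(h - 5)*(h - 3)*(h - 1)
(3) = y^2 + 3*y
(4) = (s - 4)*(s + 3)
(5) = t^2 - 2*t + 1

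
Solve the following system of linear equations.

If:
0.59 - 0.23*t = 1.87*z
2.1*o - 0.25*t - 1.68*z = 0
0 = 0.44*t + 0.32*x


Then:
o = 0.305383022774327 - 0.167908902691511*z
t = 2.56521739130435 - 8.1304347826087*z
x = 11.179347826087*z - 3.52717391304348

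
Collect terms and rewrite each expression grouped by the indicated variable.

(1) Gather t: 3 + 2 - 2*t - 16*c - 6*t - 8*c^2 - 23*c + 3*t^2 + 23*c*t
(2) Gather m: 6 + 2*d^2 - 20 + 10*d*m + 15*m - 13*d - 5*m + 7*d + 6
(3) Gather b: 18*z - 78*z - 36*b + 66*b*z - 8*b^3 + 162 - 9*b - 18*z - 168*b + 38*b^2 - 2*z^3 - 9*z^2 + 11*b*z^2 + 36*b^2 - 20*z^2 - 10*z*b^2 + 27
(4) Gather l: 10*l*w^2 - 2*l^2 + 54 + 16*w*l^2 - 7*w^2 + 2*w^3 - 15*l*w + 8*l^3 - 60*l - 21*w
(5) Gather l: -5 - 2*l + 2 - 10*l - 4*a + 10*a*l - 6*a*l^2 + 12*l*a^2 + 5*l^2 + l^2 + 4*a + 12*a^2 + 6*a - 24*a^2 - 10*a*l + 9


(1) = -8*c^2 - 39*c + 3*t^2 + t*(23*c - 8) + 5
(2) = 2*d^2 - 6*d + m*(10*d + 10) - 8
(3) = -8*b^3 + b^2*(74 - 10*z) + b*(11*z^2 + 66*z - 213) - 2*z^3 - 29*z^2 - 78*z + 189
(4) = 8*l^3 + l^2*(16*w - 2) + l*(10*w^2 - 15*w - 60) + 2*w^3 - 7*w^2 - 21*w + 54
(5) = -12*a^2 + 6*a + l^2*(6 - 6*a) + l*(12*a^2 - 12) + 6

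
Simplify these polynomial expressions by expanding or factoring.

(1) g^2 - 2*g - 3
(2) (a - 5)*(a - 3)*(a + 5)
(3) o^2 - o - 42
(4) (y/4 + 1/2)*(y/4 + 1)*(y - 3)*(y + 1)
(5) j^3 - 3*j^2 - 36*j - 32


(1) = (g - 3)*(g + 1)
(2) = a^3 - 3*a^2 - 25*a + 75
(3) = (o - 7)*(o + 6)
(4) = y^4/16 + y^3/4 - 7*y^2/16 - 17*y/8 - 3/2
(5) = (j - 8)*(j + 1)*(j + 4)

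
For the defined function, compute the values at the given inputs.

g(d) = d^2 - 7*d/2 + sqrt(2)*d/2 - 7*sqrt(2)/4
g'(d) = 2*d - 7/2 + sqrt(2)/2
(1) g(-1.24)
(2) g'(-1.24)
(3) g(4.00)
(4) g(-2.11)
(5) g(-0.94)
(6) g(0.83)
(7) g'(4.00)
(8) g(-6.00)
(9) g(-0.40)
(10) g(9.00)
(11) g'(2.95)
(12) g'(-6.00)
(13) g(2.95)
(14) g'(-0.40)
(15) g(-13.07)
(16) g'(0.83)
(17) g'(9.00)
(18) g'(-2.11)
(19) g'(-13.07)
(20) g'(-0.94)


(1) = 2.53
(2) = -5.27
(3) = 2.35
(4) = 7.87
(5) = 1.03
(6) = -4.10
(7) = 5.21
(8) = 50.28
(9) = -1.20
(10) = 53.39
(11) = 3.11
(12) = -14.79
(13) = -2.01
(14) = -3.59
(15) = 204.85
(16) = -1.13
(17) = 15.21
(18) = -7.01
(19) = -28.93
(20) = -4.67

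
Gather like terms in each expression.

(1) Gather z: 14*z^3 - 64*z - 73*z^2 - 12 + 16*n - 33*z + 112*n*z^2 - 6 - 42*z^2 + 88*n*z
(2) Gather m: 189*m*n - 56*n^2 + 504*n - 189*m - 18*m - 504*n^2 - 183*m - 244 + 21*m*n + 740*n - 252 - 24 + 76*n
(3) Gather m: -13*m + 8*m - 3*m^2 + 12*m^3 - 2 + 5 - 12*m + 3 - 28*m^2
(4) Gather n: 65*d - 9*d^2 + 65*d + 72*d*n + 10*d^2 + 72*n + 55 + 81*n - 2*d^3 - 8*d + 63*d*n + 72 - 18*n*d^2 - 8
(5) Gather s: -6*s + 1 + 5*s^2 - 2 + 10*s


(1) = 16*n + 14*z^3 + z^2*(112*n - 115) + z*(88*n - 97) - 18
(2) = m*(210*n - 390) - 560*n^2 + 1320*n - 520
(3) = 12*m^3 - 31*m^2 - 17*m + 6
(4) = -2*d^3 + d^2 + 122*d + n*(-18*d^2 + 135*d + 153) + 119
(5) = 5*s^2 + 4*s - 1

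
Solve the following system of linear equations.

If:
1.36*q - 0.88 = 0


Then:
q = 0.65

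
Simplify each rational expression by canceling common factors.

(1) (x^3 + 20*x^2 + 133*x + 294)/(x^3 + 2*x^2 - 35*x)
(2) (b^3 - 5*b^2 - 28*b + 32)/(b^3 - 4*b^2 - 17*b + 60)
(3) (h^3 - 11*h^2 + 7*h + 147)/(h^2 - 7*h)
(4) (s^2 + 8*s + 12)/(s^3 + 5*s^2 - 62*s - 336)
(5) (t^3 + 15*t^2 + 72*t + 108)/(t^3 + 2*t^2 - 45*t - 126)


(1) = (x^2 + 13*x + 42)/(x^2 - 5*x)
(2) = (b^2 - 9*b + 8)/(b^2 - 8*b + 15)
(3) = (h^2 - 4*h - 21)/h
(4) = (s + 2)/(s^2 - s - 56)
(5) = (t + 6)/(t - 7)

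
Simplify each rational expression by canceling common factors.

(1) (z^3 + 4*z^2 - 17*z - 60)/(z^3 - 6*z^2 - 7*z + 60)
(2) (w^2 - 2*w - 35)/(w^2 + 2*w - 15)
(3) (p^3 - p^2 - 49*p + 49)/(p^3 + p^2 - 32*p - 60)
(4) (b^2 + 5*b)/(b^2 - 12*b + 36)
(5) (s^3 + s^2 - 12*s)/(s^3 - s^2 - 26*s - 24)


(1) = (z + 5)/(z - 5)
(2) = (w - 7)/(w - 3)
(3) = (p^3 - p^2 - 49*p + 49)/(p^3 + p^2 - 32*p - 60)
(4) = (b^2 + 5*b)/(b^2 - 12*b + 36)
(5) = (s^2 - 3*s)/(s^2 - 5*s - 6)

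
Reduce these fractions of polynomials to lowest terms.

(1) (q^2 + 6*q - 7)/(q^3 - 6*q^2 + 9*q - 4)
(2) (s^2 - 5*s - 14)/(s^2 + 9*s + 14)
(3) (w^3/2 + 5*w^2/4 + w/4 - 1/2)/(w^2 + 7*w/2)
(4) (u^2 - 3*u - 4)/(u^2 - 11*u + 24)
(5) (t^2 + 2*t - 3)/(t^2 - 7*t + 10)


(1) = (q + 7)/(q^2 - 5*q + 4)
(2) = (s - 7)/(s + 7)
(3) = (2*w^3 + 5*w^2 + w - 2)/(4*w^2 + 14*w)
(4) = (u^2 - 3*u - 4)/(u^2 - 11*u + 24)
(5) = (t^2 + 2*t - 3)/(t^2 - 7*t + 10)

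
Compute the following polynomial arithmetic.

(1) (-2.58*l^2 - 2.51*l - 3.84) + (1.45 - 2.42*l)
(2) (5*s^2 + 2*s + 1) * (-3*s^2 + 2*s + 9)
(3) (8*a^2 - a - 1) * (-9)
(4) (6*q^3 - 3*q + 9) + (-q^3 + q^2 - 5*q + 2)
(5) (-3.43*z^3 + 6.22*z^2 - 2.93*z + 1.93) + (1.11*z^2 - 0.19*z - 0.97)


(1) = -2.58*l^2 - 4.93*l - 2.39
(2) = -15*s^4 + 4*s^3 + 46*s^2 + 20*s + 9
(3) = -72*a^2 + 9*a + 9
(4) = 5*q^3 + q^2 - 8*q + 11
(5) = -3.43*z^3 + 7.33*z^2 - 3.12*z + 0.96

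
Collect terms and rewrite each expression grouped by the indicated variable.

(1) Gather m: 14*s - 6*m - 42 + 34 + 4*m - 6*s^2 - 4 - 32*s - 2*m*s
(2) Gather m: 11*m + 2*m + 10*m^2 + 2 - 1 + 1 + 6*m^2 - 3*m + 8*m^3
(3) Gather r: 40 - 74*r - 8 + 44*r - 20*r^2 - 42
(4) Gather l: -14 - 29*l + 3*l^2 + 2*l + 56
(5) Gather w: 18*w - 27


(1) = m*(-2*s - 2) - 6*s^2 - 18*s - 12
(2) = 8*m^3 + 16*m^2 + 10*m + 2
(3) = -20*r^2 - 30*r - 10
(4) = 3*l^2 - 27*l + 42
(5) = 18*w - 27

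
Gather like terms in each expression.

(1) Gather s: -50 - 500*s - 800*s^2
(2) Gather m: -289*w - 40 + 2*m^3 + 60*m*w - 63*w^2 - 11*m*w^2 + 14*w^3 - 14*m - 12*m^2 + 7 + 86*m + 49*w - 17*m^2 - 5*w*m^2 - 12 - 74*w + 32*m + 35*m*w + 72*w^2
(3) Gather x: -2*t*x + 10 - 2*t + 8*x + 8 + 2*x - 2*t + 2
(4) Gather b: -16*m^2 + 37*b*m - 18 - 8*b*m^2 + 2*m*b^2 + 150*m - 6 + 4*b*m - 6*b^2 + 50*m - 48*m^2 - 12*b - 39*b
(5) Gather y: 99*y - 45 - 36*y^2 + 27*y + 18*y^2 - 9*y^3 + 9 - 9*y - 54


(1) = -800*s^2 - 500*s - 50
(2) = 2*m^3 + m^2*(-5*w - 29) + m*(-11*w^2 + 95*w + 104) + 14*w^3 + 9*w^2 - 314*w - 45
(3) = -4*t + x*(10 - 2*t) + 20
(4) = b^2*(2*m - 6) + b*(-8*m^2 + 41*m - 51) - 64*m^2 + 200*m - 24
(5) = -9*y^3 - 18*y^2 + 117*y - 90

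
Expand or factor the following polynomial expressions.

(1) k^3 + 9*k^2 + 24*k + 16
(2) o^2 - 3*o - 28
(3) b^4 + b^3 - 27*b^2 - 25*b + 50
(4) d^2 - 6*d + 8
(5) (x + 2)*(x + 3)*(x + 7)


(1) = (k + 1)*(k + 4)^2
(2) = (o - 7)*(o + 4)
(3) = (b - 5)*(b - 1)*(b + 2)*(b + 5)
(4) = (d - 4)*(d - 2)
(5) = x^3 + 12*x^2 + 41*x + 42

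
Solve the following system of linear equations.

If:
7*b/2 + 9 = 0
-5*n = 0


Then:
b = -18/7
n = 0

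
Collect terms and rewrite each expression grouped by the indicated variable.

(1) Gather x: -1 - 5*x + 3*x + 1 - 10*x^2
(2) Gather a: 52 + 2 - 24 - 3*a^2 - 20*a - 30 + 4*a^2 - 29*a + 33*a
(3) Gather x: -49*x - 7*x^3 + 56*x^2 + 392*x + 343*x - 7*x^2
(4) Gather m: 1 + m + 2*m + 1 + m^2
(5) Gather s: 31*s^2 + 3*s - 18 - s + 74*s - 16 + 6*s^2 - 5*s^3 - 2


(1) = -10*x^2 - 2*x
(2) = a^2 - 16*a
(3) = -7*x^3 + 49*x^2 + 686*x
(4) = m^2 + 3*m + 2
(5) = -5*s^3 + 37*s^2 + 76*s - 36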